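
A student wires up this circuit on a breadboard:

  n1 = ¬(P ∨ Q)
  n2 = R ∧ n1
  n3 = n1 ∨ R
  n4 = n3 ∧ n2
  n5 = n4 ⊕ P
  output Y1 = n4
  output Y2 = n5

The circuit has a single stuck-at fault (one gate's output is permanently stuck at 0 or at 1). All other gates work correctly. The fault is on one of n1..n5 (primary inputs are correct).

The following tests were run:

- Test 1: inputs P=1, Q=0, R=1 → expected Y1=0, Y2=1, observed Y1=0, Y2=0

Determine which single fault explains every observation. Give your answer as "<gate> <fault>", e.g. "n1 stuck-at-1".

n5 stuck-at-0

Fault-free values for test 1 (P=1, Q=0, R=1): n1=0, n2=0, n3=1, n4=0, n5=1, giving Y1=0, Y2=1. Observed Y1=0, Y2=0.
Test 1: faults giving observed Y1=0, Y2=0 are {n5 stuck-at-0}.
Only n5 stuck-at-0 is consistent with every test.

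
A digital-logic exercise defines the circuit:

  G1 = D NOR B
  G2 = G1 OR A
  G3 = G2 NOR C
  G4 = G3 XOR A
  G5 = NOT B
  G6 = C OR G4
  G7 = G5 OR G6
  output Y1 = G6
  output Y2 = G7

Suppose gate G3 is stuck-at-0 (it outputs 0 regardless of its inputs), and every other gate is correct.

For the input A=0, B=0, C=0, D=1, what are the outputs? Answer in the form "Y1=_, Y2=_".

Y1=0, Y2=1

Propagate with G3 forced: G1=0, G2=0, G3=0 [stuck-at-0], G4=0, G5=1, G6=0, G7=1.
So the outputs are Y1=0, Y2=1. (Without the fault they would be Y1=1, Y2=1.)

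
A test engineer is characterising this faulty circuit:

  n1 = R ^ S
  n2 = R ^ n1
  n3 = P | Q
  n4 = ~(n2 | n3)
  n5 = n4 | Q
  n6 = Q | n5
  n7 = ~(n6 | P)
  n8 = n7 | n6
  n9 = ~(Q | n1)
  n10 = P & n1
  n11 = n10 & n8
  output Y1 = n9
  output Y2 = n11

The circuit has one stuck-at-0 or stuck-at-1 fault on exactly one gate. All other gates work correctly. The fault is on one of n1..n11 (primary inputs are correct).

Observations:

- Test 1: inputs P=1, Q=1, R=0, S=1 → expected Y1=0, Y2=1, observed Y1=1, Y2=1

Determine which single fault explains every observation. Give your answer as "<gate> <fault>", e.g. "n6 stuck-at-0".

Fault-free values for test 1 (P=1, Q=1, R=0, S=1): n1=1, n2=1, n3=1, n4=0, n5=1, n6=1, n7=0, n8=1, n9=0, n10=1, n11=1, giving Y1=0, Y2=1. Observed Y1=1, Y2=1.
Test 1: faults giving observed Y1=1, Y2=1 are {n9 stuck-at-1}.
Only n9 stuck-at-1 is consistent with every test.

n9 stuck-at-1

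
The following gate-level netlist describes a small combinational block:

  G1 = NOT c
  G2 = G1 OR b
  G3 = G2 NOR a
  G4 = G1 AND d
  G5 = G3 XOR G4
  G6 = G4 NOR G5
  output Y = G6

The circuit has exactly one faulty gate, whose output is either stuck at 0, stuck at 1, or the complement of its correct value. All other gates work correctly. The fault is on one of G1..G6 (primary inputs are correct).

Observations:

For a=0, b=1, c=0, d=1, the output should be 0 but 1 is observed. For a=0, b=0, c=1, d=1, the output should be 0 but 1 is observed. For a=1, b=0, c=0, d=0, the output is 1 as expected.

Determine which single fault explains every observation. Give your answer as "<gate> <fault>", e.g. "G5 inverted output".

G6 stuck-at-1

Fault-free values for test 1 (a=0, b=1, c=0, d=1): G1=1, G2=1, G3=0, G4=1, G5=1, G6=0, giving Y=0. Observed 1.
Test 1: faults giving observed 1 are {G1 stuck-at-0, G1 inverted output, G4 stuck-at-0, G4 inverted output, G6 stuck-at-1, G6 inverted output}.
Test 2 (a=0, b=0, c=1, d=1): fault-free G1=0, G2=0, G3=1, G4=0, G5=1, G6=0 → 0; observed 1. Eliminates G1 stuck-at-0, G1 inverted output, G4 stuck-at-0, G4 inverted output.
Test 3 (a=1, b=0, c=0, d=0): fault-free G1=1, G2=1, G3=0, G4=0, G5=0, G6=1 → 1; observed 1. Eliminates G6 inverted output.
Only G6 stuck-at-1 is consistent with every test.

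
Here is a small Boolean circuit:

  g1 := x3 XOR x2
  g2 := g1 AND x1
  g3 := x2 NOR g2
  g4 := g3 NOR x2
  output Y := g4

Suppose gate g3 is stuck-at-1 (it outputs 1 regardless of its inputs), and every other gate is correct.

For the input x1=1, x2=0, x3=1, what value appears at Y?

0

Propagate with g3 forced: g1=1, g2=1, g3=1 [stuck-at-1], g4=0.
So Y = 0. (Without the fault it would be 1.)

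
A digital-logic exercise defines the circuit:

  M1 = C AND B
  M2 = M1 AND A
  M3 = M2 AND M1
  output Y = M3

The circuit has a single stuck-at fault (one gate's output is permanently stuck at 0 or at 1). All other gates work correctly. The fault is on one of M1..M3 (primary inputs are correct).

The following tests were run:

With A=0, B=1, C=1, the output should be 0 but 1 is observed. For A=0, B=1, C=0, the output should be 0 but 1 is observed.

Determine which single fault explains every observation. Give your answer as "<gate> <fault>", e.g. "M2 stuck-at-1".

M3 stuck-at-1

Fault-free values for test 1 (A=0, B=1, C=1): M1=1, M2=0, M3=0, giving Y=0. Observed 1.
Test 1: faults giving observed 1 are {M2 stuck-at-1, M3 stuck-at-1}.
Test 2 (A=0, B=1, C=0): fault-free M1=0, M2=0, M3=0 → 0; observed 1. Eliminates M2 stuck-at-1.
Only M3 stuck-at-1 is consistent with every test.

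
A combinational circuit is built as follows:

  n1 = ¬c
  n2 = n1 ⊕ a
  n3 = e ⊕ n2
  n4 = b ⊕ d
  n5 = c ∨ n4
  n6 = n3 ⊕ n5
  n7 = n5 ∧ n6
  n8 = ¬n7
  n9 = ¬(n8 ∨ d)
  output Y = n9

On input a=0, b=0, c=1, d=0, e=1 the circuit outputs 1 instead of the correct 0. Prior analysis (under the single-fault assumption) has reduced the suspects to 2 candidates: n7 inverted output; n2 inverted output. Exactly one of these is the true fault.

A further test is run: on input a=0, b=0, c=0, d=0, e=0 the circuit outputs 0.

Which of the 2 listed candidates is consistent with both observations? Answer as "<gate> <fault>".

n2 inverted output

Evaluate each candidate on input a=0, b=0, c=0, d=0, e=0:
  n7 inverted output: n1=1, n2=1, n3=1, n4=0, n5=0, n6=1, n7=1 [inverted output], n8=0, n9=1 → 1 — eliminated
  n2 inverted output: n1=1, n2=0 [inverted output], n3=0, n4=0, n5=0, n6=0, n7=0, n8=1, n9=0 → 0 — matches
Only n2 inverted output reproduces the observed 0.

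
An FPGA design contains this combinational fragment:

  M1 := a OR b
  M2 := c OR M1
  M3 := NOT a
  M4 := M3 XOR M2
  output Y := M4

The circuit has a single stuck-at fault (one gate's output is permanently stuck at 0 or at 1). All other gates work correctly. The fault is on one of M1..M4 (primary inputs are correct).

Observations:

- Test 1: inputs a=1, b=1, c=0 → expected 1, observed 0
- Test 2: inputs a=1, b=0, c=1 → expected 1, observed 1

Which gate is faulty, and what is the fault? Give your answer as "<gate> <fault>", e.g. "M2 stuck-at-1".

M1 stuck-at-0

Fault-free values for test 1 (a=1, b=1, c=0): M1=1, M2=1, M3=0, M4=1, giving Y=1. Observed 0.
Test 1: faults giving observed 0 are {M1 stuck-at-0, M2 stuck-at-0, M3 stuck-at-1, M4 stuck-at-0}.
Test 2 (a=1, b=0, c=1): fault-free M1=1, M2=1, M3=0, M4=1 → 1; observed 1. Eliminates M2 stuck-at-0, M3 stuck-at-1, M4 stuck-at-0.
Only M1 stuck-at-0 is consistent with every test.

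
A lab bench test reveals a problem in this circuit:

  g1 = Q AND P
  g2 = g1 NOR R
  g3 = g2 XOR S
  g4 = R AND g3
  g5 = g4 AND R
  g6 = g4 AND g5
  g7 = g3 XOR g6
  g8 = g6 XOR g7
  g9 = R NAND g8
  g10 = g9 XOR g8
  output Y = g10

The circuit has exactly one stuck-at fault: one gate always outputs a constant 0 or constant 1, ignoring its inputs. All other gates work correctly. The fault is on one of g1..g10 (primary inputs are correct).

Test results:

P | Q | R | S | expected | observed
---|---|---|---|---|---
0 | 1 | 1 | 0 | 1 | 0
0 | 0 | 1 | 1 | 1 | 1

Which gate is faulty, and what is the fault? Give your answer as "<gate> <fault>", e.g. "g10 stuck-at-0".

Fault-free values for test 1 (P=0, Q=1, R=1, S=0): g1=0, g2=0, g3=0, g4=0, g5=0, g6=0, g7=0, g8=0, g9=1, g10=1, giving Y=1. Observed 0.
Test 1: faults giving observed 0 are {g9 stuck-at-0, g10 stuck-at-0}.
Test 2 (P=0, Q=0, R=1, S=1): fault-free g1=0, g2=0, g3=1, g4=1, g5=1, g6=1, g7=0, g8=1, g9=0, g10=1 → 1; observed 1. Eliminates g10 stuck-at-0.
Only g9 stuck-at-0 is consistent with every test.

g9 stuck-at-0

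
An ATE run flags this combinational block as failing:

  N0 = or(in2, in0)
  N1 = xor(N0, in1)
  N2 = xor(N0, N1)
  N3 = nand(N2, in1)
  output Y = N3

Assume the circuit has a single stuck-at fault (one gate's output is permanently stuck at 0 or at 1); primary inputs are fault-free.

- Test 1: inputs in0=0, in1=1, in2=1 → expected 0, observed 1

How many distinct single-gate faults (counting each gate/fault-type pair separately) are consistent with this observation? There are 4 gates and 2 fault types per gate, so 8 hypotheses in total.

Fault-free: N0=1, N1=0, N2=1, N3=0 → 0. Observed 1.
  N0 stuck-at-0: output 0 ✗
  N0 stuck-at-1: output 0 ✗
  N1 stuck-at-0: output 0 ✗
  N1 stuck-at-1: output 1 ✓
  N2 stuck-at-0: output 1 ✓
  N2 stuck-at-1: output 0 ✗
  N3 stuck-at-0: output 0 ✗
  N3 stuck-at-1: output 1 ✓
Consistent faults: {N1 stuck-at-1, N2 stuck-at-0, N3 stuck-at-1} — 3 in all.

3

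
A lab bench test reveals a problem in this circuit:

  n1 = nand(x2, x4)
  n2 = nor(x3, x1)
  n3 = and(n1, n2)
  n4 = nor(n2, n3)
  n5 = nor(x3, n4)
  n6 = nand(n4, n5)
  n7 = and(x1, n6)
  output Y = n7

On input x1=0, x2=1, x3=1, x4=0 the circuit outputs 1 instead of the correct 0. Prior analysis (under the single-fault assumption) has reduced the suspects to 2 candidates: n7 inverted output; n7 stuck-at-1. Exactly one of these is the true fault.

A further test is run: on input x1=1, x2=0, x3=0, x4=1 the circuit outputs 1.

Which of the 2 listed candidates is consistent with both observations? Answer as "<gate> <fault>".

n7 stuck-at-1

Evaluate each candidate on input x1=1, x2=0, x3=0, x4=1:
  n7 inverted output: n1=1, n2=0, n3=0, n4=1, n5=0, n6=1, n7=0 [inverted output] → 0 — eliminated
  n7 stuck-at-1: n1=1, n2=0, n3=0, n4=1, n5=0, n6=1, n7=1 [stuck-at-1] → 1 — matches
Only n7 stuck-at-1 reproduces the observed 1.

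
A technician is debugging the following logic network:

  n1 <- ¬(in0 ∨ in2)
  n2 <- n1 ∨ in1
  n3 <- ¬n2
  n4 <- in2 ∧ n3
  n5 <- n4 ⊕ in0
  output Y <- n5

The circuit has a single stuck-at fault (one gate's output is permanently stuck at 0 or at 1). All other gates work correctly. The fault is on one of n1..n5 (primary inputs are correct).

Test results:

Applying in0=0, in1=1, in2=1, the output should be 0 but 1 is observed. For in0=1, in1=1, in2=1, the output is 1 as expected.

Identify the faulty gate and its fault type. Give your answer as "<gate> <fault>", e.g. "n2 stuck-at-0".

Fault-free values for test 1 (in0=0, in1=1, in2=1): n1=0, n2=1, n3=0, n4=0, n5=0, giving Y=0. Observed 1.
Test 1: faults giving observed 1 are {n2 stuck-at-0, n3 stuck-at-1, n4 stuck-at-1, n5 stuck-at-1}.
Test 2 (in0=1, in1=1, in2=1): fault-free n1=0, n2=1, n3=0, n4=0, n5=1 → 1; observed 1. Eliminates n2 stuck-at-0, n3 stuck-at-1, n4 stuck-at-1.
Only n5 stuck-at-1 is consistent with every test.

n5 stuck-at-1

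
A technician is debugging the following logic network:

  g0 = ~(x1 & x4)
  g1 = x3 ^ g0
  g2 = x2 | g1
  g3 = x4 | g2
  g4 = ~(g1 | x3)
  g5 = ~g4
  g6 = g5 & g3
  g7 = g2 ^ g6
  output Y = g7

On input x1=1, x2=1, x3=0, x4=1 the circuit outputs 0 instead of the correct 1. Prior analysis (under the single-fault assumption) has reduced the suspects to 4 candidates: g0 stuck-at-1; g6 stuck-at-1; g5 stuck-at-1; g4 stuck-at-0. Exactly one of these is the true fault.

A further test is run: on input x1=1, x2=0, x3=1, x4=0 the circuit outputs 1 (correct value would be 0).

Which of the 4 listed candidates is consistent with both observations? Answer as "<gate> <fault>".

Evaluate each candidate on input x1=1, x2=0, x3=1, x4=0:
  g0 stuck-at-1: g0=1 [stuck-at-1], g1=0, g2=0, g3=0, g4=0, g5=1, g6=0, g7=0 → 0 — eliminated
  g6 stuck-at-1: g0=1, g1=0, g2=0, g3=0, g4=0, g5=1, g6=1 [stuck-at-1], g7=1 → 1 — matches
  g5 stuck-at-1: g0=1, g1=0, g2=0, g3=0, g4=0, g5=1 [stuck-at-1], g6=0, g7=0 → 0 — eliminated
  g4 stuck-at-0: g0=1, g1=0, g2=0, g3=0, g4=0 [stuck-at-0], g5=1, g6=0, g7=0 → 0 — eliminated
Only g6 stuck-at-1 reproduces the observed 1.

g6 stuck-at-1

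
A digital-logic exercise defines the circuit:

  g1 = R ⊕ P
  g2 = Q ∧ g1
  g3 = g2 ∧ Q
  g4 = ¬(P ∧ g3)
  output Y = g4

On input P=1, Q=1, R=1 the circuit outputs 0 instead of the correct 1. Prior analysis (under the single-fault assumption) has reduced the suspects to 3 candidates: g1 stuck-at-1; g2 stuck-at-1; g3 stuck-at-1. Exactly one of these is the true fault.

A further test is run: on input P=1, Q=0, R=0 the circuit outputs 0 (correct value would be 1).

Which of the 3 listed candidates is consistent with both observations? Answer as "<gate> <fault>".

Evaluate each candidate on input P=1, Q=0, R=0:
  g1 stuck-at-1: g1=1 [stuck-at-1], g2=0, g3=0, g4=1 → 1 — eliminated
  g2 stuck-at-1: g1=1, g2=1 [stuck-at-1], g3=0, g4=1 → 1 — eliminated
  g3 stuck-at-1: g1=1, g2=0, g3=1 [stuck-at-1], g4=0 → 0 — matches
Only g3 stuck-at-1 reproduces the observed 0.

g3 stuck-at-1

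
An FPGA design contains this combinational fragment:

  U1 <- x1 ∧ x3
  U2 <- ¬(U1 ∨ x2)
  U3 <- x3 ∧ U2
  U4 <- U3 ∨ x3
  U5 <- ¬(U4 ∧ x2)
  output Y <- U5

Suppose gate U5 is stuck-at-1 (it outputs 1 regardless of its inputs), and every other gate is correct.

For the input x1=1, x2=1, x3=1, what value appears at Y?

1

Propagate with U5 forced: U1=1, U2=0, U3=0, U4=1, U5=1 [stuck-at-1].
So Y = 1. (Without the fault it would be 0.)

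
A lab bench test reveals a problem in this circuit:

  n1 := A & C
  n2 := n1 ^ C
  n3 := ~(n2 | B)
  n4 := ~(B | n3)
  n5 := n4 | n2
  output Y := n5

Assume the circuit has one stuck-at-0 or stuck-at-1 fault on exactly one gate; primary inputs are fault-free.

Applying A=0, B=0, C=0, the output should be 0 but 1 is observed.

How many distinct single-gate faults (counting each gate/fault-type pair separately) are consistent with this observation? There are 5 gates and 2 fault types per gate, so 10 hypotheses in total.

5

Fault-free: n1=0, n2=0, n3=1, n4=0, n5=0 → 0. Observed 1.
  n1 stuck-at-0: output 0 ✗
  n1 stuck-at-1: output 1 ✓
  n2 stuck-at-0: output 0 ✗
  n2 stuck-at-1: output 1 ✓
  n3 stuck-at-0: output 1 ✓
  n3 stuck-at-1: output 0 ✗
  n4 stuck-at-0: output 0 ✗
  n4 stuck-at-1: output 1 ✓
  n5 stuck-at-0: output 0 ✗
  n5 stuck-at-1: output 1 ✓
Consistent faults: {n1 stuck-at-1, n2 stuck-at-1, n3 stuck-at-0, n4 stuck-at-1, n5 stuck-at-1} — 5 in all.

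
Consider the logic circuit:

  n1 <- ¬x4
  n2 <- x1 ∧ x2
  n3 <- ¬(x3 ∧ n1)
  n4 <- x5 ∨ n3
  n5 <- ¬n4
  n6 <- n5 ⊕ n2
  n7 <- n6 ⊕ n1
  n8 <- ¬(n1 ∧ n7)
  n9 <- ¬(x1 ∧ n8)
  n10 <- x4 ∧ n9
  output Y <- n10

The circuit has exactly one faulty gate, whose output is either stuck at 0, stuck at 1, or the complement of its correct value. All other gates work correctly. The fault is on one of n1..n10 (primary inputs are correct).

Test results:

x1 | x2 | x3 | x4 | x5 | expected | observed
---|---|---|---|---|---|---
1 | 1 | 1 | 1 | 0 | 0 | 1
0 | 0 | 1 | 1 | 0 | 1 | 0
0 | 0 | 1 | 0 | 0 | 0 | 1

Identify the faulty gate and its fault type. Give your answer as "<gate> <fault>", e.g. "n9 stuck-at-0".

n10 inverted output

Fault-free values for test 1 (x1=1, x2=1, x3=1, x4=1, x5=0): n1=0, n2=1, n3=1, n4=1, n5=0, n6=1, n7=1, n8=1, n9=0, n10=0, giving Y=0. Observed 1.
Test 1: faults giving observed 1 are {n1 stuck-at-1, n1 inverted output, n8 stuck-at-0, n8 inverted output, n9 stuck-at-1, n9 inverted output, n10 stuck-at-1, n10 inverted output}.
Test 2 (x1=0, x2=0, x3=1, x4=1, x5=0): fault-free n1=0, n2=0, n3=1, n4=1, n5=0, n6=0, n7=0, n8=1, n9=1, n10=1 → 1; observed 0. Eliminates n1 stuck-at-1, n1 inverted output, n8 stuck-at-0, n8 inverted output, n9 stuck-at-1, n10 stuck-at-1.
Test 3 (x1=0, x2=0, x3=1, x4=0, x5=0): fault-free n1=1, n2=0, n3=0, n4=0, n5=1, n6=1, n7=0, n8=1, n9=1, n10=0 → 0; observed 1. Eliminates n9 inverted output.
Only n10 inverted output is consistent with every test.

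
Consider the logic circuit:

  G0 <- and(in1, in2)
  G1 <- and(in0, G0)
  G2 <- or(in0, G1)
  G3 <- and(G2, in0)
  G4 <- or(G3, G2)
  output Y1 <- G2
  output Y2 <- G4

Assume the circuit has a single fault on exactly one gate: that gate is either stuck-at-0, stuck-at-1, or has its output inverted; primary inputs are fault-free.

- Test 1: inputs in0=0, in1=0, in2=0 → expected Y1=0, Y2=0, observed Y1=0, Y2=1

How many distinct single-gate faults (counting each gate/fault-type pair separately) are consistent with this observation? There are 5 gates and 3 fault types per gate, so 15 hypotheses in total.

Fault-free: G0=0, G1=0, G2=0, G3=0, G4=0 → Y1=0, Y2=0. Observed Y1=0, Y2=1.
  G0: none of the 3 fault types match ✗
  G1: none of the 3 fault types match ✗
  G2: none of the 3 fault types match ✗
  G3: stuck-at-1, inverted output ✓; others ✗
  G4: stuck-at-1, inverted output ✓; others ✗
Consistent faults: {G3 stuck-at-1, G3 inverted output, G4 stuck-at-1, G4 inverted output} — 4 in all.

4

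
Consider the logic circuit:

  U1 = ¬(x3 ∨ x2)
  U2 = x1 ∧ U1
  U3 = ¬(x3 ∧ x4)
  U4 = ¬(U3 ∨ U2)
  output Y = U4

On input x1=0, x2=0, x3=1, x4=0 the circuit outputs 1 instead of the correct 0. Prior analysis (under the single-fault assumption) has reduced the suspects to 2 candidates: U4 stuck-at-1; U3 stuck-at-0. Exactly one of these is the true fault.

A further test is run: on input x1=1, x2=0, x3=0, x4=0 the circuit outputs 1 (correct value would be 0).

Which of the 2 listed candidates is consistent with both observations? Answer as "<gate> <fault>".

U4 stuck-at-1

Evaluate each candidate on input x1=1, x2=0, x3=0, x4=0:
  U4 stuck-at-1: U1=1, U2=1, U3=1, U4=1 [stuck-at-1] → 1 — matches
  U3 stuck-at-0: U1=1, U2=1, U3=0 [stuck-at-0], U4=0 → 0 — eliminated
Only U4 stuck-at-1 reproduces the observed 1.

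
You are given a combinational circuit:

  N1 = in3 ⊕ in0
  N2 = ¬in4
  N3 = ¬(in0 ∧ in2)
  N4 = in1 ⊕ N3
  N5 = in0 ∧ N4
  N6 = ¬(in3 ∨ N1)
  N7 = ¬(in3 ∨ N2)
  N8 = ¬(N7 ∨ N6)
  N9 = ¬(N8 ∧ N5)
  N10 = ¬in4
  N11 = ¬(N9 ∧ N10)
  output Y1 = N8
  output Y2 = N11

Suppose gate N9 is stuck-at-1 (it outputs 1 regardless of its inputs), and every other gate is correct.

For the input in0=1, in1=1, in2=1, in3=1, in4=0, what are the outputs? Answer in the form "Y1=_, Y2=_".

Y1=1, Y2=0

Propagate with N9 forced: N1=0, N2=1, N3=0, N4=1, N5=1, N6=0, N7=0, N8=1, N9=1 [stuck-at-1], N10=1, N11=0.
So the outputs are Y1=1, Y2=0. (Without the fault they would be Y1=1, Y2=1.)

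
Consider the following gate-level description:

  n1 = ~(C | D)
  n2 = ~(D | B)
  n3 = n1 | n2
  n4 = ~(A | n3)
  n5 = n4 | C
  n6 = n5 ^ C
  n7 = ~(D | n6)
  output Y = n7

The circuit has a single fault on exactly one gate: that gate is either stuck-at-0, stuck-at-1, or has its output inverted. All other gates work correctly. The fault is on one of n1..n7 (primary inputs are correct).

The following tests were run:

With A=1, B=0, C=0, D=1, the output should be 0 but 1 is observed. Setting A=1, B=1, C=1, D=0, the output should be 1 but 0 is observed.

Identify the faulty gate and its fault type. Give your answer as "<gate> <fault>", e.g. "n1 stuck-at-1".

Fault-free values for test 1 (A=1, B=0, C=0, D=1): n1=0, n2=0, n3=0, n4=0, n5=0, n6=0, n7=0, giving Y=0. Observed 1.
Test 1: faults giving observed 1 are {n7 stuck-at-1, n7 inverted output}.
Test 2 (A=1, B=1, C=1, D=0): fault-free n1=0, n2=0, n3=0, n4=0, n5=1, n6=0, n7=1 → 1; observed 0. Eliminates n7 stuck-at-1.
Only n7 inverted output is consistent with every test.

n7 inverted output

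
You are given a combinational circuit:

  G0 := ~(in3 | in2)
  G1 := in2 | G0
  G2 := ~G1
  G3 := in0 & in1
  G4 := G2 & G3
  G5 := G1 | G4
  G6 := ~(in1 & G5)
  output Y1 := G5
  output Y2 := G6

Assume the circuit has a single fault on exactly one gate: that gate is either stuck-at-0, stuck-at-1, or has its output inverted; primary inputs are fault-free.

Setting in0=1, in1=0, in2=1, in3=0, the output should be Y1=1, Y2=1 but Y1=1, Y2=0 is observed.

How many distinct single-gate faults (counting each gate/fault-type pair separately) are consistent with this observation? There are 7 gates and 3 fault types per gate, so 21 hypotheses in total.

Fault-free: G0=0, G1=1, G2=0, G3=0, G4=0, G5=1, G6=1 → Y1=1, Y2=1. Observed Y1=1, Y2=0.
  G0: none of the 3 fault types match ✗
  G1: none of the 3 fault types match ✗
  G2: none of the 3 fault types match ✗
  G3: none of the 3 fault types match ✗
  G4: none of the 3 fault types match ✗
  G5: none of the 3 fault types match ✗
  G6: stuck-at-0, inverted output ✓; others ✗
Consistent faults: {G6 stuck-at-0, G6 inverted output} — 2 in all.

2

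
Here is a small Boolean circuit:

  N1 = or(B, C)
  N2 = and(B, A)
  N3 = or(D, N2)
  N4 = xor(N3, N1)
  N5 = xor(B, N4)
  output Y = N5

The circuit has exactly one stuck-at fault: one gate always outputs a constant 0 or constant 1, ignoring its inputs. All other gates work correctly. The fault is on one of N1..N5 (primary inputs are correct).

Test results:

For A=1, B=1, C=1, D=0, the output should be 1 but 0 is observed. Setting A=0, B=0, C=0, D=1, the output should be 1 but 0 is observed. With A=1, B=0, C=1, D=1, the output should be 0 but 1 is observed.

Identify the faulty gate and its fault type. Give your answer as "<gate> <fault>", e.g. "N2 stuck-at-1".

N3 stuck-at-0

Fault-free values for test 1 (A=1, B=1, C=1, D=0): N1=1, N2=1, N3=1, N4=0, N5=1, giving Y=1. Observed 0.
Test 1: faults giving observed 0 are {N1 stuck-at-0, N2 stuck-at-0, N3 stuck-at-0, N4 stuck-at-1, N5 stuck-at-0}.
Test 2 (A=0, B=0, C=0, D=1): fault-free N1=0, N2=0, N3=1, N4=1, N5=1 → 1; observed 0. Eliminates N1 stuck-at-0, N2 stuck-at-0, N4 stuck-at-1.
Test 3 (A=1, B=0, C=1, D=1): fault-free N1=1, N2=0, N3=1, N4=0, N5=0 → 0; observed 1. Eliminates N5 stuck-at-0.
Only N3 stuck-at-0 is consistent with every test.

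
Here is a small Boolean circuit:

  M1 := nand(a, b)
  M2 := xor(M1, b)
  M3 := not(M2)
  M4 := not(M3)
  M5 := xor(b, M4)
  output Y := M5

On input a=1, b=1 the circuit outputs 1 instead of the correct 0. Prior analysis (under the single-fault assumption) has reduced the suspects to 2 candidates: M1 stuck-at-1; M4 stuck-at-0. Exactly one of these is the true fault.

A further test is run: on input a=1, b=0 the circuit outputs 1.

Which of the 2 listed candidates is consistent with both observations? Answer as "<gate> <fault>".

Evaluate each candidate on input a=1, b=0:
  M1 stuck-at-1: M1=1 [stuck-at-1], M2=1, M3=0, M4=1, M5=1 → 1 — matches
  M4 stuck-at-0: M1=1, M2=1, M3=0, M4=0 [stuck-at-0], M5=0 → 0 — eliminated
Only M1 stuck-at-1 reproduces the observed 1.

M1 stuck-at-1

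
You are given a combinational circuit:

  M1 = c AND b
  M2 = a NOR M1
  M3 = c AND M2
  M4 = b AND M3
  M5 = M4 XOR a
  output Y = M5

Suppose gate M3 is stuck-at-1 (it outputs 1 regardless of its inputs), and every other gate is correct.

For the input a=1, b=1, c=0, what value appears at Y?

Propagate with M3 forced: M1=0, M2=0, M3=1 [stuck-at-1], M4=1, M5=0.
So Y = 0. (Without the fault it would be 1.)

0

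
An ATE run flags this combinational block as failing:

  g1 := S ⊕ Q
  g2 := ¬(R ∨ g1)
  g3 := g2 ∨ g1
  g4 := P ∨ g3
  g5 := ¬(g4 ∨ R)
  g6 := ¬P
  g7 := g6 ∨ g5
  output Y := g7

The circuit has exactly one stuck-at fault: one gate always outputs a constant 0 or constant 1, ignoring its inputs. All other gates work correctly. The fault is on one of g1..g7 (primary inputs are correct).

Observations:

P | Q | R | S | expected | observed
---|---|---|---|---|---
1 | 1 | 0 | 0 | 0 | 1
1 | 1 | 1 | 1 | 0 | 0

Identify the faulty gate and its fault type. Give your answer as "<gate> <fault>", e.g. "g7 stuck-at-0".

g4 stuck-at-0

Fault-free values for test 1 (P=1, Q=1, R=0, S=0): g1=1, g2=0, g3=1, g4=1, g5=0, g6=0, g7=0, giving Y=0. Observed 1.
Test 1: faults giving observed 1 are {g4 stuck-at-0, g5 stuck-at-1, g6 stuck-at-1, g7 stuck-at-1}.
Test 2 (P=1, Q=1, R=1, S=1): fault-free g1=0, g2=0, g3=0, g4=1, g5=0, g6=0, g7=0 → 0; observed 0. Eliminates g5 stuck-at-1, g6 stuck-at-1, g7 stuck-at-1.
Only g4 stuck-at-0 is consistent with every test.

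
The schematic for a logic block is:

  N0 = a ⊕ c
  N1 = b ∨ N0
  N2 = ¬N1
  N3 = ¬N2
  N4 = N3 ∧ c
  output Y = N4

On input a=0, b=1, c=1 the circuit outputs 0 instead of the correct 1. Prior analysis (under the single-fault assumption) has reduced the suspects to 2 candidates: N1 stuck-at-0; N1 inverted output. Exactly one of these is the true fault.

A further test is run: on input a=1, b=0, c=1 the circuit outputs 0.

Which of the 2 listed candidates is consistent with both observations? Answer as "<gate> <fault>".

Evaluate each candidate on input a=1, b=0, c=1:
  N1 stuck-at-0: N0=0, N1=0 [stuck-at-0], N2=1, N3=0, N4=0 → 0 — matches
  N1 inverted output: N0=0, N1=1 [inverted output], N2=0, N3=1, N4=1 → 1 — eliminated
Only N1 stuck-at-0 reproduces the observed 0.

N1 stuck-at-0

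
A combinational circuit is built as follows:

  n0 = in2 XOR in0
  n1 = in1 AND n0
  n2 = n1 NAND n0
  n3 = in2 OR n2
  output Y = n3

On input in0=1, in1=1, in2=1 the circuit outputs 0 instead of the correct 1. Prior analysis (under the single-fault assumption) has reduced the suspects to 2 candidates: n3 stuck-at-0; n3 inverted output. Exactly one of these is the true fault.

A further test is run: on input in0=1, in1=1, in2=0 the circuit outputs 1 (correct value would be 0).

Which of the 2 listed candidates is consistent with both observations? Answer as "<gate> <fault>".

Evaluate each candidate on input in0=1, in1=1, in2=0:
  n3 stuck-at-0: n0=1, n1=1, n2=0, n3=0 [stuck-at-0] → 0 — eliminated
  n3 inverted output: n0=1, n1=1, n2=0, n3=1 [inverted output] → 1 — matches
Only n3 inverted output reproduces the observed 1.

n3 inverted output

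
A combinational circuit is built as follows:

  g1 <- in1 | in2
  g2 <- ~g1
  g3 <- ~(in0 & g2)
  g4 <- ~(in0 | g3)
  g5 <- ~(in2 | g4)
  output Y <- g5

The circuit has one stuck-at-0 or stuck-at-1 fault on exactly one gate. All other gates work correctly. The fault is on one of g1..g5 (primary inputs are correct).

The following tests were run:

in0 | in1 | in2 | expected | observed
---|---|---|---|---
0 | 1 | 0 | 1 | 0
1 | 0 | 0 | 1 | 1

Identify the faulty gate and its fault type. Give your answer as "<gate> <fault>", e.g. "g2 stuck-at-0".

Fault-free values for test 1 (in0=0, in1=1, in2=0): g1=1, g2=0, g3=1, g4=0, g5=1, giving Y=1. Observed 0.
Test 1: faults giving observed 0 are {g3 stuck-at-0, g4 stuck-at-1, g5 stuck-at-0}.
Test 2 (in0=1, in1=0, in2=0): fault-free g1=0, g2=1, g3=0, g4=0, g5=1 → 1; observed 1. Eliminates g4 stuck-at-1, g5 stuck-at-0.
Only g3 stuck-at-0 is consistent with every test.

g3 stuck-at-0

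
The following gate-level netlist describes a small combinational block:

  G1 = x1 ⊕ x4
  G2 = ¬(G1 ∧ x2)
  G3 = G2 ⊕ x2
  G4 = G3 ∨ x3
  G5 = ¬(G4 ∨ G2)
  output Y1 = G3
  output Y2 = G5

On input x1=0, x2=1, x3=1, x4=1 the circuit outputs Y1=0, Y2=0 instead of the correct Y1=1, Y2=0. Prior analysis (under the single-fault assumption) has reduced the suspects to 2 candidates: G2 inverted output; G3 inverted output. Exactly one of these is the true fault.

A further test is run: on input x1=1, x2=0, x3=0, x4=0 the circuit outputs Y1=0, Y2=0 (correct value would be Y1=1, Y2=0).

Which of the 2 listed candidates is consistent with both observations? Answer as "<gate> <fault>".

G3 inverted output

Evaluate each candidate on input x1=1, x2=0, x3=0, x4=0:
  G2 inverted output: G1=1, G2=0 [inverted output], G3=0, G4=0, G5=1 → Y1=0, Y2=1 — eliminated
  G3 inverted output: G1=1, G2=1, G3=0 [inverted output], G4=0, G5=0 → Y1=0, Y2=0 — matches
Only G3 inverted output reproduces the observed Y1=0, Y2=0.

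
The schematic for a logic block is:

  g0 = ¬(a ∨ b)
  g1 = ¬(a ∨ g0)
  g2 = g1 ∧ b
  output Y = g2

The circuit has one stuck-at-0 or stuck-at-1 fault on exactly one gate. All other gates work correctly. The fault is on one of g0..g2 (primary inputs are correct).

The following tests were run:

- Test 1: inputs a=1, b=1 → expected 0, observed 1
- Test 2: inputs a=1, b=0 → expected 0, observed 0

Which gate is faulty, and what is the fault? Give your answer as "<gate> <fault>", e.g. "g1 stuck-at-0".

Fault-free values for test 1 (a=1, b=1): g0=0, g1=0, g2=0, giving Y=0. Observed 1.
Test 1: faults giving observed 1 are {g1 stuck-at-1, g2 stuck-at-1}.
Test 2 (a=1, b=0): fault-free g0=0, g1=0, g2=0 → 0; observed 0. Eliminates g2 stuck-at-1.
Only g1 stuck-at-1 is consistent with every test.

g1 stuck-at-1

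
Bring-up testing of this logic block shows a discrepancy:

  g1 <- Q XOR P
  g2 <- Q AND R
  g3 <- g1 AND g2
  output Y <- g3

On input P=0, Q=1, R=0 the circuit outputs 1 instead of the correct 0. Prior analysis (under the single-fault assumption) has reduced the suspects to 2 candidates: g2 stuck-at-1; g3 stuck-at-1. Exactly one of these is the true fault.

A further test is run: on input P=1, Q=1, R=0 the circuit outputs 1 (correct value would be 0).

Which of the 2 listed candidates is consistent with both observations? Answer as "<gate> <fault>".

Evaluate each candidate on input P=1, Q=1, R=0:
  g2 stuck-at-1: g1=0, g2=1 [stuck-at-1], g3=0 → 0 — eliminated
  g3 stuck-at-1: g1=0, g2=0, g3=1 [stuck-at-1] → 1 — matches
Only g3 stuck-at-1 reproduces the observed 1.

g3 stuck-at-1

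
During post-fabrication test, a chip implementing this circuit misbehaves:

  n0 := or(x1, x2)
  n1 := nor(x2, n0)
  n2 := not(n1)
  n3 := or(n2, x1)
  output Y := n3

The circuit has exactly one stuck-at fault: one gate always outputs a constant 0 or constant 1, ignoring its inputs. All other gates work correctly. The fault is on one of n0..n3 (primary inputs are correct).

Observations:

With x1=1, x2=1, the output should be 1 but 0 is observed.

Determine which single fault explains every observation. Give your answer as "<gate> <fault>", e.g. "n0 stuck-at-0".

Fault-free values for test 1 (x1=1, x2=1): n0=1, n1=0, n2=1, n3=1, giving Y=1. Observed 0.
Test 1: faults giving observed 0 are {n3 stuck-at-0}.
Only n3 stuck-at-0 is consistent with every test.

n3 stuck-at-0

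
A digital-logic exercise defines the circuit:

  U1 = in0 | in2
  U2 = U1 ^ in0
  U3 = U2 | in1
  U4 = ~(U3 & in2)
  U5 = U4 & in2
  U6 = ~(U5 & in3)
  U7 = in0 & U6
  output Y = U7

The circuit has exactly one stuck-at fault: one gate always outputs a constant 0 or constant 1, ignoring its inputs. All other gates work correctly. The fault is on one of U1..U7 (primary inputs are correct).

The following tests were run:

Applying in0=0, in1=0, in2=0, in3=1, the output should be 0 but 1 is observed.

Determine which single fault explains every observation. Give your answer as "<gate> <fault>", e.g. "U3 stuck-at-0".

Fault-free values for test 1 (in0=0, in1=0, in2=0, in3=1): U1=0, U2=0, U3=0, U4=1, U5=0, U6=1, U7=0, giving Y=0. Observed 1.
Test 1: faults giving observed 1 are {U7 stuck-at-1}.
Only U7 stuck-at-1 is consistent with every test.

U7 stuck-at-1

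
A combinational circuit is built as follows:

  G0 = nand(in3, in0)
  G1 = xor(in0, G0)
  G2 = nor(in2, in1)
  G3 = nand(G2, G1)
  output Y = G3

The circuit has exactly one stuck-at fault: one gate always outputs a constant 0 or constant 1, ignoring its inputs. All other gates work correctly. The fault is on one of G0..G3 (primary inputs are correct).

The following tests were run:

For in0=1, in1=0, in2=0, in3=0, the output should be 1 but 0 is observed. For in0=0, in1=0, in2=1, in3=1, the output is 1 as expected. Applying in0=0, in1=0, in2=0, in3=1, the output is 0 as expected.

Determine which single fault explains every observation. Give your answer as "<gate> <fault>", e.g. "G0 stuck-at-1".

G1 stuck-at-1

Fault-free values for test 1 (in0=1, in1=0, in2=0, in3=0): G0=1, G1=0, G2=1, G3=1, giving Y=1. Observed 0.
Test 1: faults giving observed 0 are {G0 stuck-at-0, G1 stuck-at-1, G3 stuck-at-0}.
Test 2 (in0=0, in1=0, in2=1, in3=1): fault-free G0=1, G1=1, G2=0, G3=1 → 1; observed 1. Eliminates G3 stuck-at-0.
Test 3 (in0=0, in1=0, in2=0, in3=1): fault-free G0=1, G1=1, G2=1, G3=0 → 0; observed 0. Eliminates G0 stuck-at-0.
Only G1 stuck-at-1 is consistent with every test.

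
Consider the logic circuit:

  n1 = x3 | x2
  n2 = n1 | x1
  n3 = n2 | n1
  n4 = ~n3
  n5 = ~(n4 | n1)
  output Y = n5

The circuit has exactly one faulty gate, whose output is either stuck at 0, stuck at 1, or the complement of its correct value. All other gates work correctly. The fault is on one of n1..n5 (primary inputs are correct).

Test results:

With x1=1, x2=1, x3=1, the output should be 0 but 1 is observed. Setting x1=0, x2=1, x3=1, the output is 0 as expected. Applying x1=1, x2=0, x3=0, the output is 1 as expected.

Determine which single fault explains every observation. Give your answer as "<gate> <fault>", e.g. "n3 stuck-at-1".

Fault-free values for test 1 (x1=1, x2=1, x3=1): n1=1, n2=1, n3=1, n4=0, n5=0, giving Y=0. Observed 1.
Test 1: faults giving observed 1 are {n1 stuck-at-0, n1 inverted output, n5 stuck-at-1, n5 inverted output}.
Test 2 (x1=0, x2=1, x3=1): fault-free n1=1, n2=1, n3=1, n4=0, n5=0 → 0; observed 0. Eliminates n5 stuck-at-1, n5 inverted output.
Test 3 (x1=1, x2=0, x3=0): fault-free n1=0, n2=1, n3=1, n4=0, n5=1 → 1; observed 1. Eliminates n1 inverted output.
Only n1 stuck-at-0 is consistent with every test.

n1 stuck-at-0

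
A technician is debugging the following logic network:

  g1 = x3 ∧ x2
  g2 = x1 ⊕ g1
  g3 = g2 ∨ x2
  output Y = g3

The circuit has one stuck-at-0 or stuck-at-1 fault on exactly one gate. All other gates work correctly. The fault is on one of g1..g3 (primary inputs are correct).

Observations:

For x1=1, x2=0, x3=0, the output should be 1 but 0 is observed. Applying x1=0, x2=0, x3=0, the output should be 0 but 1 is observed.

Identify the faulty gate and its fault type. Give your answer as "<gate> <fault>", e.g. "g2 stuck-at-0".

g1 stuck-at-1

Fault-free values for test 1 (x1=1, x2=0, x3=0): g1=0, g2=1, g3=1, giving Y=1. Observed 0.
Test 1: faults giving observed 0 are {g1 stuck-at-1, g2 stuck-at-0, g3 stuck-at-0}.
Test 2 (x1=0, x2=0, x3=0): fault-free g1=0, g2=0, g3=0 → 0; observed 1. Eliminates g2 stuck-at-0, g3 stuck-at-0.
Only g1 stuck-at-1 is consistent with every test.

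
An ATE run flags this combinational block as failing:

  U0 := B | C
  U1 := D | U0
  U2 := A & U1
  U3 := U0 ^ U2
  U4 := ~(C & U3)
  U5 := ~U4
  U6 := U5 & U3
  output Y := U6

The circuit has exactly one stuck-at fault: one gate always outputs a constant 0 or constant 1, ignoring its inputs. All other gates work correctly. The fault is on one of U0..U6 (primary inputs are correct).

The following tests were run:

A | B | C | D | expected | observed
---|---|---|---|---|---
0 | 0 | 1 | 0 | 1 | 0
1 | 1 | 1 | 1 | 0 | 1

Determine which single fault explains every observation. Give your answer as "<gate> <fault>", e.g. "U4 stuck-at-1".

Fault-free values for test 1 (A=0, B=0, C=1, D=0): U0=1, U1=1, U2=0, U3=1, U4=0, U5=1, U6=1, giving Y=1. Observed 0.
Test 1: faults giving observed 0 are {U0 stuck-at-0, U2 stuck-at-1, U3 stuck-at-0, U4 stuck-at-1, U5 stuck-at-0, U6 stuck-at-0}.
Test 2 (A=1, B=1, C=1, D=1): fault-free U0=1, U1=1, U2=1, U3=0, U4=1, U5=0, U6=0 → 0; observed 1. Eliminates U2 stuck-at-1, U3 stuck-at-0, U4 stuck-at-1, U5 stuck-at-0, U6 stuck-at-0.
Only U0 stuck-at-0 is consistent with every test.

U0 stuck-at-0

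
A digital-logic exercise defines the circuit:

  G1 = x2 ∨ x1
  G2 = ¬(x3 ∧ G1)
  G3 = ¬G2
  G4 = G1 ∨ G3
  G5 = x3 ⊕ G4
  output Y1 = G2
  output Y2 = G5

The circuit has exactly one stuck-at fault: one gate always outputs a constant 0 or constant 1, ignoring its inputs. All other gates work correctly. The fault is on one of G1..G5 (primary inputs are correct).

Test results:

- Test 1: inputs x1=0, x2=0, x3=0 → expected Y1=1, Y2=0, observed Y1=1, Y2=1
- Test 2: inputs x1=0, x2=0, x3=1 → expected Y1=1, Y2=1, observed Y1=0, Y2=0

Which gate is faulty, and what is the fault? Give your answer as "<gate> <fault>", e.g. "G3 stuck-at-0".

Fault-free values for test 1 (x1=0, x2=0, x3=0): G1=0, G2=1, G3=0, G4=0, G5=0, giving Y1=1, Y2=0. Observed Y1=1, Y2=1.
Test 1: faults giving observed Y1=1, Y2=1 are {G1 stuck-at-1, G3 stuck-at-1, G4 stuck-at-1, G5 stuck-at-1}.
Test 2 (x1=0, x2=0, x3=1): fault-free G1=0, G2=1, G3=0, G4=0, G5=1 → Y1=1, Y2=1; observed Y1=0, Y2=0. Eliminates G3 stuck-at-1, G4 stuck-at-1, G5 stuck-at-1.
Only G1 stuck-at-1 is consistent with every test.

G1 stuck-at-1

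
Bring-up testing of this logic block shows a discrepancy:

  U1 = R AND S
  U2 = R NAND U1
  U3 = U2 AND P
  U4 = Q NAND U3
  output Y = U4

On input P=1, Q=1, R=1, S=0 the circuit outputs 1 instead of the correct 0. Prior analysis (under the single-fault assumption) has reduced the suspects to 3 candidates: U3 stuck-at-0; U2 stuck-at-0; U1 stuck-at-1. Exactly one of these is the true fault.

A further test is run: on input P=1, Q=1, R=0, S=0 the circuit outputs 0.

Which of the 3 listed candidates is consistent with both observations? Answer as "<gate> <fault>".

U1 stuck-at-1

Evaluate each candidate on input P=1, Q=1, R=0, S=0:
  U3 stuck-at-0: U1=0, U2=1, U3=0 [stuck-at-0], U4=1 → 1 — eliminated
  U2 stuck-at-0: U1=0, U2=0 [stuck-at-0], U3=0, U4=1 → 1 — eliminated
  U1 stuck-at-1: U1=1 [stuck-at-1], U2=1, U3=1, U4=0 → 0 — matches
Only U1 stuck-at-1 reproduces the observed 0.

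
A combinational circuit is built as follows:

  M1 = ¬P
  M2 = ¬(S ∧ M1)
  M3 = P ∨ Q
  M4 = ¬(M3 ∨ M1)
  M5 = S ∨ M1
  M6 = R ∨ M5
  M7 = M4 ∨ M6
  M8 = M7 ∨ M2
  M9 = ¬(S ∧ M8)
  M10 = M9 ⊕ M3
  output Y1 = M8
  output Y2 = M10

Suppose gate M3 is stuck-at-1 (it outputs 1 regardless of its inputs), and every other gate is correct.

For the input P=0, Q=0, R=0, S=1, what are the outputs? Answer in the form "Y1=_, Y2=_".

Y1=1, Y2=1

Propagate with M3 forced: M1=1, M2=0, M3=1 [stuck-at-1], M4=0, M5=1, M6=1, M7=1, M8=1, M9=0, M10=1.
So the outputs are Y1=1, Y2=1. (Without the fault they would be Y1=1, Y2=0.)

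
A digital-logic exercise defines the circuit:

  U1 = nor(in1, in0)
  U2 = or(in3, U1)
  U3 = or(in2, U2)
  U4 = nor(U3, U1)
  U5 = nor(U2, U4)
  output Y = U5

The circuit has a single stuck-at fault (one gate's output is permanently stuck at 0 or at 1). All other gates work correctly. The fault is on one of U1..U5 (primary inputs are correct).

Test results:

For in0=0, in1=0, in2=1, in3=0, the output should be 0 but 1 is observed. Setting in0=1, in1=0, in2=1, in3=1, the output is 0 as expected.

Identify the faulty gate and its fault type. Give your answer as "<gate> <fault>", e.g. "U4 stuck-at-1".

U1 stuck-at-0

Fault-free values for test 1 (in0=0, in1=0, in2=1, in3=0): U1=1, U2=1, U3=1, U4=0, U5=0, giving Y=0. Observed 1.
Test 1: faults giving observed 1 are {U1 stuck-at-0, U2 stuck-at-0, U5 stuck-at-1}.
Test 2 (in0=1, in1=0, in2=1, in3=1): fault-free U1=0, U2=1, U3=1, U4=0, U5=0 → 0; observed 0. Eliminates U2 stuck-at-0, U5 stuck-at-1.
Only U1 stuck-at-0 is consistent with every test.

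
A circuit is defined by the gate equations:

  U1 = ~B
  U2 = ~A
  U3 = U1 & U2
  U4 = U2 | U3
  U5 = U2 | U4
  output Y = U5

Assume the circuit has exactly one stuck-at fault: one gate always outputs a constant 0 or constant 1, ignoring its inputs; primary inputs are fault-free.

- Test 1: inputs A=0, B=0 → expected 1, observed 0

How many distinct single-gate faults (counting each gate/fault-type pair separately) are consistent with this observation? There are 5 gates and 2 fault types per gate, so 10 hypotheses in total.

Fault-free: U1=1, U2=1, U3=1, U4=1, U5=1 → 1. Observed 0.
  U1 stuck-at-0: output 1 ✗
  U1 stuck-at-1: output 1 ✗
  U2 stuck-at-0: output 0 ✓
  U2 stuck-at-1: output 1 ✗
  U3 stuck-at-0: output 1 ✗
  U3 stuck-at-1: output 1 ✗
  U4 stuck-at-0: output 1 ✗
  U4 stuck-at-1: output 1 ✗
  U5 stuck-at-0: output 0 ✓
  U5 stuck-at-1: output 1 ✗
Consistent faults: {U2 stuck-at-0, U5 stuck-at-0} — 2 in all.

2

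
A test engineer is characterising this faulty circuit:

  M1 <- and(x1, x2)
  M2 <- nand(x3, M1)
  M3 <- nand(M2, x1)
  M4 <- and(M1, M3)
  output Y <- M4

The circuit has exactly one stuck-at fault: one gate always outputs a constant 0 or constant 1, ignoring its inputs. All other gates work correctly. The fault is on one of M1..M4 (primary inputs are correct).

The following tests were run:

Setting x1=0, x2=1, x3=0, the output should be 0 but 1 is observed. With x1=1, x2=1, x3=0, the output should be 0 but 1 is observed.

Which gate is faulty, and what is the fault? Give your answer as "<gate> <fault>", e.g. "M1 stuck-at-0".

Fault-free values for test 1 (x1=0, x2=1, x3=0): M1=0, M2=1, M3=1, M4=0, giving Y=0. Observed 1.
Test 1: faults giving observed 1 are {M1 stuck-at-1, M4 stuck-at-1}.
Test 2 (x1=1, x2=1, x3=0): fault-free M1=1, M2=1, M3=0, M4=0 → 0; observed 1. Eliminates M1 stuck-at-1.
Only M4 stuck-at-1 is consistent with every test.

M4 stuck-at-1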